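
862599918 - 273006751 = 589593167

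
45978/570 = 7663/95= 80.66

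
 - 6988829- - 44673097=37684268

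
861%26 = 3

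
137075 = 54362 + 82713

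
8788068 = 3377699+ 5410369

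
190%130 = 60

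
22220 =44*505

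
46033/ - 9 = -46033/9 = -  5114.78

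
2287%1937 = 350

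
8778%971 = 39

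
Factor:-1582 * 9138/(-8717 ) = 14456316/8717 = 2^2 * 3^1*7^1*23^(-1 )*113^1*379^( - 1 )*1523^1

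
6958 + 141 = 7099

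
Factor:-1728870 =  - 2^1 * 3^1*5^1*11^1 * 13^2 *31^1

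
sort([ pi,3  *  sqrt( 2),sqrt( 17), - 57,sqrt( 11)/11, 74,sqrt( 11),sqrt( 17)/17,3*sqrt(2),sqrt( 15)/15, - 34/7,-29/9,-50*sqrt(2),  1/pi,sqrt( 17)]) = [-50*sqrt(2),-57, - 34/7, - 29/9,sqrt(17) /17,sqrt (15)/15, sqrt (11)/11,1/pi,pi,sqrt(11),  sqrt( 17)  ,  sqrt (17),3*sqrt( 2 ), 3*sqrt ( 2),74] 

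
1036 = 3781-2745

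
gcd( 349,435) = 1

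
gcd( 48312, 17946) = 18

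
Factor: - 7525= - 5^2*7^1* 43^1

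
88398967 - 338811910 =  - 250412943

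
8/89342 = 4/44671=0.00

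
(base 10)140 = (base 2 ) 10001100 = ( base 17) 84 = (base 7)260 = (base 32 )4c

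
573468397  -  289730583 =283737814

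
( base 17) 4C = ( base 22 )3E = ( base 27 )2Q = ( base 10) 80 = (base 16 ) 50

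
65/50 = 1 + 3/10 = 1.30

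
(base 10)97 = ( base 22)49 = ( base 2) 1100001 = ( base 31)34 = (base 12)81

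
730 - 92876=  - 92146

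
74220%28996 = 16228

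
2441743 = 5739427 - 3297684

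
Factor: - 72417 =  - 3^1*101^1*239^1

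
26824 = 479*56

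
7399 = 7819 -420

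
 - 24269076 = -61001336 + 36732260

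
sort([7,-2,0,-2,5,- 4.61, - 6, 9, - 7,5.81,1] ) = [ - 7, - 6, - 4.61, - 2 ,  -  2,0, 1,5,5.81,7, 9 ]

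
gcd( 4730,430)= 430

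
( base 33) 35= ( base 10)104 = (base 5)404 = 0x68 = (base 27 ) 3N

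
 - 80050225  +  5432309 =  - 74617916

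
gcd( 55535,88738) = 1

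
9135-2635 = 6500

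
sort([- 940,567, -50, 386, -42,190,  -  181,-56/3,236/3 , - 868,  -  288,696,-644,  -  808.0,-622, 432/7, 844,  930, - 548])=[  -  940, - 868, -808.0, - 644, - 622, - 548,  -  288 ,-181 ,  -  50,  -  42,-56/3,432/7,236/3,190,386, 567, 696,844,930] 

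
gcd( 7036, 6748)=4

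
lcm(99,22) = 198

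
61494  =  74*831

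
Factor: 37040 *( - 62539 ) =  -  2^4*5^1*463^1 *62539^1= - 2316444560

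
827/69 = 11 + 68/69  =  11.99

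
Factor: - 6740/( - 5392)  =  5/4 = 2^ (-2)*5^1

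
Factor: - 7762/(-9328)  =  3881/4664=2^( - 3)*11^( - 1)*53^( - 1) * 3881^1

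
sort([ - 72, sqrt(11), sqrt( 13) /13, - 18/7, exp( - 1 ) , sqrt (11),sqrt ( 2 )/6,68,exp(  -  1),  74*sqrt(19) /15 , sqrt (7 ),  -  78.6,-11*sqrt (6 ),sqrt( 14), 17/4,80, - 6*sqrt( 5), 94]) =[ - 78.6 ,  -  72, - 11*sqrt( 6 ) ,-6*sqrt( 5), - 18/7, sqrt (2 )/6,  sqrt(13 )/13, exp( - 1 ) , exp(-1),sqrt( 7 ) , sqrt ( 11), sqrt (11), sqrt( 14 ),17/4,74*sqrt(19)/15, 68,80,94 ]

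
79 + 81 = 160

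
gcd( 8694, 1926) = 18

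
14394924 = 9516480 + 4878444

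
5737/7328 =5737/7328 = 0.78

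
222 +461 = 683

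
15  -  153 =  - 138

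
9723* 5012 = 48731676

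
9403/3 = 3134+ 1/3 = 3134.33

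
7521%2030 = 1431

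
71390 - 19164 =52226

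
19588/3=19588/3  =  6529.33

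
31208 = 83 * 376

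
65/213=65/213 = 0.31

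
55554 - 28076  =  27478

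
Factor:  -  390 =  - 2^1 * 3^1*5^1 * 13^1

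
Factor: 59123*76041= 3^2*7^1*17^1*71^1*59123^1  =  4495772043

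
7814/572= 13 + 189/286= 13.66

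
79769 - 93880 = - 14111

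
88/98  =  44/49 = 0.90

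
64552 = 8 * 8069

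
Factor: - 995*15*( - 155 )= 3^1*5^3*31^1*199^1 = 2313375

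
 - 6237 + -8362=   -  14599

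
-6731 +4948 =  - 1783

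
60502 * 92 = 5566184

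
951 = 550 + 401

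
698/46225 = 698/46225 = 0.02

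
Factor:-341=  - 11^1*31^1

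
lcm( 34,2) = 34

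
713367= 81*8807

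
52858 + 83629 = 136487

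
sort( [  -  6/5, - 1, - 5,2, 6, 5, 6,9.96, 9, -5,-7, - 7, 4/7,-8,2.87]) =[ - 8,-7, - 7, - 5,-5, - 6/5,-1, 4/7,2, 2.87 , 5, 6,6 , 9,9.96] 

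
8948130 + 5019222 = 13967352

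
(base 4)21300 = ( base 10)624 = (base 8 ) 1160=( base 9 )763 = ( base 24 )120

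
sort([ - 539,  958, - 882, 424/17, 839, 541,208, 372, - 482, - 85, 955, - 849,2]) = [-882, - 849, - 539,  -  482, - 85,2, 424/17, 208,372,541,839, 955, 958 ]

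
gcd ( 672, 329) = 7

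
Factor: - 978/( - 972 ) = 2^(-1) * 3^ ( - 4)*163^1 = 163/162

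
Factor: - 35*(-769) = 26915 = 5^1*7^1*769^1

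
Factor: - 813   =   - 3^1*271^1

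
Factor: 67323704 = 2^3*7^1*983^1 * 1223^1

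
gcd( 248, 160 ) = 8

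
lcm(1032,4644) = 9288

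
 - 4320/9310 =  - 432/931 = - 0.46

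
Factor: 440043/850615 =3^1*5^( - 1) * 146681^1*170123^(-1 )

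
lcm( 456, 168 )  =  3192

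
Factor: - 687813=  - 3^1*7^2 * 4679^1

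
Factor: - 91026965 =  - 5^1*18205393^1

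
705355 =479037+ 226318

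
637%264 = 109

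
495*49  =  24255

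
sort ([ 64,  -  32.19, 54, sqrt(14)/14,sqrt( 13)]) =[ - 32.19, sqrt( 14)/14,  sqrt( 13), 54, 64 ]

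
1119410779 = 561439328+557971451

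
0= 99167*0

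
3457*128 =442496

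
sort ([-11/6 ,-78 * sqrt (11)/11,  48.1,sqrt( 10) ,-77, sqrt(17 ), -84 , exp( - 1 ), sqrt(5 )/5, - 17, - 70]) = [ - 84,- 77 , - 70, - 78 * sqrt( 11)/11,  -  17, - 11/6,  exp(-1) , sqrt ( 5)/5, sqrt(10),sqrt(17),48.1 ]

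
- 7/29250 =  - 7/29250 = - 0.00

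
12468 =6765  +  5703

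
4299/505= 8 + 259/505 = 8.51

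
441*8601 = 3793041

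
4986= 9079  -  4093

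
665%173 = 146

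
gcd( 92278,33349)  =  1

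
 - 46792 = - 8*5849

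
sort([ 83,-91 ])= [ - 91, 83]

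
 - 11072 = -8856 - 2216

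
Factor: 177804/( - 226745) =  - 396/505 = - 2^2*3^2*5^( - 1 )*11^1 *101^(- 1)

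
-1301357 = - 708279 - 593078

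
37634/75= 501+59/75= 501.79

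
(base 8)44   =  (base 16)24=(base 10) 36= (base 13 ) 2a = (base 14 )28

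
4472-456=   4016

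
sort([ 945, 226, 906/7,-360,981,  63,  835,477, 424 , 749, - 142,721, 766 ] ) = [ - 360,-142,63,906/7,226, 424,477,721,749,766, 835,945, 981]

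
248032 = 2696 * 92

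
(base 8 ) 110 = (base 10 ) 72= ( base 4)1020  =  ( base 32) 28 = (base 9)80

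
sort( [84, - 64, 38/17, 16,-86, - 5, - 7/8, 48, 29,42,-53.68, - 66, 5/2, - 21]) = [ - 86, - 66 , - 64, - 53.68, - 21, - 5 , - 7/8,38/17,  5/2, 16, 29,42, 48, 84 ] 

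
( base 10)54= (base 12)46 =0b110110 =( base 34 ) 1K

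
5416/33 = 5416/33 = 164.12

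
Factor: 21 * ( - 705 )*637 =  - 9430785 = - 3^2*5^1*7^3 * 13^1 * 47^1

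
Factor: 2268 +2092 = 4360 = 2^3*5^1*109^1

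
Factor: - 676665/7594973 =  - 3^2*5^1*11^1*1367^1*7594973^( - 1)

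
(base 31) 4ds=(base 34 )3NP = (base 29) 52C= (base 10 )4275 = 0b1000010110011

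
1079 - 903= 176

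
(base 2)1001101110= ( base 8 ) 1156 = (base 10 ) 622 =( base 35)HR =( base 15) 2B7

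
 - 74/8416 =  -1 + 4171/4208 = - 0.01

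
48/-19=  - 48/19 = - 2.53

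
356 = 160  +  196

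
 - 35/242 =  - 1+207/242 = - 0.14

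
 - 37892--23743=  -  14149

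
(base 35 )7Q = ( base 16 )10F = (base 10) 271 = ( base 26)AB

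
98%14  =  0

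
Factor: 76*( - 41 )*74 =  - 2^3*19^1*37^1*41^1  =  - 230584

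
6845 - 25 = 6820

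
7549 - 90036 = -82487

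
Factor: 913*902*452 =2^3*11^2 *41^1*83^1 * 113^1 = 372233752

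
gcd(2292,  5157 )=573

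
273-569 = -296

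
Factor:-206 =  - 2^1 *103^1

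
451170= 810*557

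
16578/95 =16578/95 =174.51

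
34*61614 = 2094876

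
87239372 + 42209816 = 129449188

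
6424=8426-2002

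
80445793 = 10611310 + 69834483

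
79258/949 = 83  +  491/949=83.52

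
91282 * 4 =365128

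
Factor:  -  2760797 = -13^1*212369^1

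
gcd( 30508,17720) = 4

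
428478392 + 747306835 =1175785227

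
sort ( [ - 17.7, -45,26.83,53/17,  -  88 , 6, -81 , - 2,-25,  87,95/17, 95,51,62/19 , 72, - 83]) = [-88, - 83,  -  81, - 45 , - 25, - 17.7, - 2, 53/17, 62/19,95/17,6,26.83,51,72, 87,  95] 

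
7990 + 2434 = 10424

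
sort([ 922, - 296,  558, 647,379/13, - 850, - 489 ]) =[ - 850, - 489, - 296, 379/13, 558, 647,922] 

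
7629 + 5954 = 13583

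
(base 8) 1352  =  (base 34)lw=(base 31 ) O2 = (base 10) 746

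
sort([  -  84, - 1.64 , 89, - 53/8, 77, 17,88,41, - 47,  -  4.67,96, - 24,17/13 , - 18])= [ - 84, - 47, - 24, - 18, - 53/8,  -  4.67, - 1.64,17/13 , 17,41, 77,  88,89,96 ]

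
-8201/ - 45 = 182 + 11/45  =  182.24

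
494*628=310232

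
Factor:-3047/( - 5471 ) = 11^1*277^1*5471^(  -  1)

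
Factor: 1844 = 2^2*461^1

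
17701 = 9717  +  7984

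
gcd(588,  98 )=98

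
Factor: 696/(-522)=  - 4/3 = -2^2*3^( - 1) 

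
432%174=84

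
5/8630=1/1726=0.00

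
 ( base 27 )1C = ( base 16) 27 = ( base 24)1f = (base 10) 39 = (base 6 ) 103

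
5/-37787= - 5/37787=-0.00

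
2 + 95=97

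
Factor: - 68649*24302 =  - 2^1*3^1*7^2*29^1*419^1*467^1 = - 1668307998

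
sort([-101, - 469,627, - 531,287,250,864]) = [ - 531, - 469, - 101, 250, 287,627, 864]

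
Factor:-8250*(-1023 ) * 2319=19571780250 = 2^1*3^3*5^3* 11^2*31^1*773^1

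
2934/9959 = 2934/9959 = 0.29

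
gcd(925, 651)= 1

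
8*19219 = 153752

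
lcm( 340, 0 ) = 0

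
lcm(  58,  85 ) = 4930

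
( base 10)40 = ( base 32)18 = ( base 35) 15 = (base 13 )31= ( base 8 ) 50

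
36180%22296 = 13884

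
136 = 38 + 98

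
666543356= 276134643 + 390408713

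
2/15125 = 2/15125 = 0.00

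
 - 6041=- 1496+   -  4545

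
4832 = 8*604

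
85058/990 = 42529/495 =85.92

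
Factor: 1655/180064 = 5/544 = 2^(  -  5)*5^1* 17^( - 1 )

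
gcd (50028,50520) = 12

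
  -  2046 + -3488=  - 5534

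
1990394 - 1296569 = 693825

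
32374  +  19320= 51694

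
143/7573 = 143/7573 = 0.02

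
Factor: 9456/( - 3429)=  -2^4*3^ ( - 2 )*127^( - 1)*197^1 = - 3152/1143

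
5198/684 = 2599/342 = 7.60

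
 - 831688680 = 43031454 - 874720134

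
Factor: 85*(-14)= - 1190 = -  2^1*5^1*7^1*17^1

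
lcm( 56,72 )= 504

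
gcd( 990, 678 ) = 6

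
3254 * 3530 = 11486620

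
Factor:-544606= - 2^1*317^1 * 859^1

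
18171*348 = 6323508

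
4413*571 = 2519823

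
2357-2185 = 172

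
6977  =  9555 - 2578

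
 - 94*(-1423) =133762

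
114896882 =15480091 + 99416791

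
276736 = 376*736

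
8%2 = 0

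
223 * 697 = 155431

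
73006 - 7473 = 65533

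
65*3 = 195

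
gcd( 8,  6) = 2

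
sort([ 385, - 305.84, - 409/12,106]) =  [ - 305.84, - 409/12,  106,385] 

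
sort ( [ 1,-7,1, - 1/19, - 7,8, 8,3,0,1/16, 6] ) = [  -  7,- 7, - 1/19,0,1/16, 1, 1 , 3, 6, 8,8 ] 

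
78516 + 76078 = 154594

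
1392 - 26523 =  - 25131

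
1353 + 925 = 2278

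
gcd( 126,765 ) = 9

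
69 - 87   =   - 18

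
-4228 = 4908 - 9136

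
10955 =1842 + 9113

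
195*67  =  13065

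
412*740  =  304880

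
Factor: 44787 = 3^1*14929^1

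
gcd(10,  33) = 1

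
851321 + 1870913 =2722234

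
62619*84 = 5259996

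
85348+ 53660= 139008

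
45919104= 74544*616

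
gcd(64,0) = 64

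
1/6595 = 1/6595  =  0.00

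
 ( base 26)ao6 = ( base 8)16336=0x1CDE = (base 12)433a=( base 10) 7390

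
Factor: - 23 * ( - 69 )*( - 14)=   -  22218=-  2^1 * 3^1*7^1*23^2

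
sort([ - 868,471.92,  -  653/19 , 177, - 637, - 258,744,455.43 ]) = [-868, - 637,-258, - 653/19, 177, 455.43,471.92,744]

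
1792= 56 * 32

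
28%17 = 11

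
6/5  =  1+1/5 = 1.20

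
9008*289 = 2603312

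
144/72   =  2 = 2.00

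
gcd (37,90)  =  1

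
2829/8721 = 943/2907 = 0.32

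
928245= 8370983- 7442738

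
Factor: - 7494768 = - 2^4*3^4*5783^1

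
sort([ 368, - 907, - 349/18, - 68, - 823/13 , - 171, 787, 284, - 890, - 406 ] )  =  [  -  907,  -  890, - 406, - 171, - 68, - 823/13, - 349/18, 284,368,787 ] 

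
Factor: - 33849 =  -3^2*3761^1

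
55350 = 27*2050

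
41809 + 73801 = 115610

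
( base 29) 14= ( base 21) 1c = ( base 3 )1020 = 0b100001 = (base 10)33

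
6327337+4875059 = 11202396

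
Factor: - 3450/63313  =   - 2^1*3^1*5^2*23^1*63313^( - 1)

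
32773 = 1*32773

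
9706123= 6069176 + 3636947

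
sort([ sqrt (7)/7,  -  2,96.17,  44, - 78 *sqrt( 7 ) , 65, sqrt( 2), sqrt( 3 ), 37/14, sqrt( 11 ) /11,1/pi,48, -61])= [ - 78*sqrt( 7 ), - 61,-2,  sqrt( 11)/11,1/pi, sqrt(7) /7,sqrt( 2 ), sqrt(3 ), 37/14,  44,48,65,96.17]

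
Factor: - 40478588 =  - 2^2*19^1*103^1 * 5171^1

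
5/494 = 5/494 = 0.01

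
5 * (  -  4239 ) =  - 21195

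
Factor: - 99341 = - 11^2*821^1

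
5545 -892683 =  - 887138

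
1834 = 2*917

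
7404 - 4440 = 2964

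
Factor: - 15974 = -2^1*7^2*163^1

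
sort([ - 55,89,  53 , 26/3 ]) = [-55 , 26/3, 53, 89]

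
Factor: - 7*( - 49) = 7^3 = 343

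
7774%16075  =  7774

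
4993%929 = 348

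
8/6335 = 8/6335  =  0.00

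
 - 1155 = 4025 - 5180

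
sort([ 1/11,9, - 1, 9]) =[ -1, 1/11,9,9 ]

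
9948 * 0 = 0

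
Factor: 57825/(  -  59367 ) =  - 75/77 = - 3^1*5^2 * 7^ ( - 1 )*11^( - 1) 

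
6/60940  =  3/30470 = 0.00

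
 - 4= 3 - 7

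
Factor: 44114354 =2^1*17^1*317^1*4093^1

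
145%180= 145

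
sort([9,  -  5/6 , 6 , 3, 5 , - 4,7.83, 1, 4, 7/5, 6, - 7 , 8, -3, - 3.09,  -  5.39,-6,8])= [ - 7, - 6, - 5.39, - 4,  -  3.09, - 3,- 5/6, 1,7/5, 3,4,  5, 6, 6 , 7.83,  8 , 8, 9] 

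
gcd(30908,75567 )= 1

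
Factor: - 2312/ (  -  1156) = 2^1 = 2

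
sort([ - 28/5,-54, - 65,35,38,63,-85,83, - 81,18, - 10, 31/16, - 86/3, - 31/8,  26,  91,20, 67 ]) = [ - 85, - 81 , - 65,-54,- 86/3, - 10, - 28/5, - 31/8, 31/16, 18,20,26, 35,38,  63, 67,  83,91 ]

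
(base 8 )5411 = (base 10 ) 2825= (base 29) 3ac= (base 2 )101100001001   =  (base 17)9D3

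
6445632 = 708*9104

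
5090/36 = 2545/18=141.39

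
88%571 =88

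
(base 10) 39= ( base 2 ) 100111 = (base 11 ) 36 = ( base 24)1f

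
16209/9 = 1801= 1801.00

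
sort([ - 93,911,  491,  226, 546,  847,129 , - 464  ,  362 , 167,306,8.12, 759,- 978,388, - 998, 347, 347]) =[ - 998, - 978, -464, - 93, 8.12,129, 167, 226 , 306, 347, 347,362 , 388, 491,546, 759,847, 911 ] 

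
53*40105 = 2125565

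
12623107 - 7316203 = 5306904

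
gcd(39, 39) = 39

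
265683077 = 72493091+193189986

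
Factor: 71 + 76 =147 = 3^1*7^2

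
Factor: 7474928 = 2^4*467183^1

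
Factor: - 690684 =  - 2^2 * 3^1*57557^1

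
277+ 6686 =6963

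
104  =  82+22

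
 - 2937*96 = - 281952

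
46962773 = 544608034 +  - 497645261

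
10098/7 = 1442 + 4/7 = 1442.57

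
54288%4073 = 1339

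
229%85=59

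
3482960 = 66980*52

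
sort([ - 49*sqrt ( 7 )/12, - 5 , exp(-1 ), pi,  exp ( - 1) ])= [ - 49*sqrt( 7)/12, - 5,exp( - 1 ), exp( - 1 ), pi ] 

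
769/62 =12 + 25/62 = 12.40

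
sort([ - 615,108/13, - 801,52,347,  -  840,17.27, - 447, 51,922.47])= [-840, - 801,  -  615,-447,108/13, 17.27, 51, 52,347, 922.47]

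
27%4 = 3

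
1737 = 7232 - 5495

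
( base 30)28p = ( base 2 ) 100000010001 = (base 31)24J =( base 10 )2065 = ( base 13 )c2b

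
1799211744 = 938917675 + 860294069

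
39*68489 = 2671071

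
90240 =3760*24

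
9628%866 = 102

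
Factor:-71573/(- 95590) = 2^ ( - 1)*5^( - 1)*11^( - 2)*19^1*79^( - 1 )*3767^1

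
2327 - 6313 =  - 3986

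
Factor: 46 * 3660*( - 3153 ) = - 530839080 = -  2^3*3^2*5^1*23^1 * 61^1*1051^1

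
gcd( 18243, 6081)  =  6081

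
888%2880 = 888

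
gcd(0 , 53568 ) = 53568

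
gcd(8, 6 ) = 2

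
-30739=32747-63486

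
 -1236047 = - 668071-567976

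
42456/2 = 21228 =21228.00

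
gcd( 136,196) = 4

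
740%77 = 47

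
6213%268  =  49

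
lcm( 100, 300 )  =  300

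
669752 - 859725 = -189973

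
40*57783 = 2311320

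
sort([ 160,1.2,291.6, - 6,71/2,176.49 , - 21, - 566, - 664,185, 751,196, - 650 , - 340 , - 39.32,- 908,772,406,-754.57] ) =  [ - 908,- 754.57,- 664, -650 , - 566, - 340, - 39.32, - 21, - 6,1.2,71/2,160,176.49,185,196 , 291.6,406, 751,772]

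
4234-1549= 2685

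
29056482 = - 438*( - 66339)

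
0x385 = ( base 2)1110000101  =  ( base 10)901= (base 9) 1211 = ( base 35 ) PQ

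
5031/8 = 628 + 7/8 = 628.88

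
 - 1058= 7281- 8339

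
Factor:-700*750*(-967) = 507675000 = 2^3*3^1*5^5*7^1*967^1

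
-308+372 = 64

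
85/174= 85/174 = 0.49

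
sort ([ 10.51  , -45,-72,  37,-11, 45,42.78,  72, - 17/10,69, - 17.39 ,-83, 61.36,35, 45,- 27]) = [ - 83, - 72, - 45, - 27 , - 17.39, - 11 ,- 17/10,10.51,35, 37,42.78,  45 , 45,61.36, 69, 72 ] 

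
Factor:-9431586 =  - 2^1 * 3^3*174659^1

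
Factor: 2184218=2^1*23^1*103^1 * 461^1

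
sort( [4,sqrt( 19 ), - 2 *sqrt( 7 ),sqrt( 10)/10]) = [ - 2*sqrt( 7),sqrt( 10 ) /10,4 , sqrt( 19 )]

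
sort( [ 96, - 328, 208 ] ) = [ - 328, 96, 208 ]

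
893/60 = 893/60 = 14.88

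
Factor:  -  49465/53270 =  - 2^ ( -1 )*7^( - 1)*13^1 = - 13/14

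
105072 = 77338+27734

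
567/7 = 81 = 81.00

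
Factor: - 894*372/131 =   -  332568/131= -2^3*3^2*31^1*131^( - 1 )*149^1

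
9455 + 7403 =16858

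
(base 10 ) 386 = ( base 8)602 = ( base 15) 1ab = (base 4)12002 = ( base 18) 138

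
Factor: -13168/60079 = - 2^4 * 73^ ( - 1) =- 16/73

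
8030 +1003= 9033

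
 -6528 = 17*( - 384) 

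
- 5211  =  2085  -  7296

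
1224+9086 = 10310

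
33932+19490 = 53422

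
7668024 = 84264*91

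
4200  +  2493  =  6693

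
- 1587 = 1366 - 2953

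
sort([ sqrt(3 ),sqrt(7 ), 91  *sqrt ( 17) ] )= [ sqrt(3 ), sqrt( 7 ), 91 * sqrt( 17 )]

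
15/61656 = 5/20552 = 0.00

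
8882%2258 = 2108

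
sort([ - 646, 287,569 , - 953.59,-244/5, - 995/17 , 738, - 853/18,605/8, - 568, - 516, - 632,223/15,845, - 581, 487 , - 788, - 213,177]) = [ - 953.59, - 788, - 646, - 632, - 581,-568, - 516, - 213, - 995/17,  -  244/5, - 853/18,223/15,605/8,177,287,487,569, 738,845]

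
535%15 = 10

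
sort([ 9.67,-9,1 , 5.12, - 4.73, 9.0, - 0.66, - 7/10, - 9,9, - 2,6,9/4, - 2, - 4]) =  [-9,  -  9,- 4.73 , - 4, - 2,- 2 ,-7/10, - 0.66 , 1, 9/4,5.12, 6, 9.0,9,9.67] 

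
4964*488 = 2422432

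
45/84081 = 15/28027 = 0.00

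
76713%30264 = 16185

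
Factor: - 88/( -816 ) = 2^( - 1)*3^( - 1)*11^1*17^( - 1 ) =11/102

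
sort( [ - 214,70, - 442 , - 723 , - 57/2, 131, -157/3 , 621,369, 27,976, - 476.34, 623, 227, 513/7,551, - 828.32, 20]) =[-828.32, - 723 , - 476.34,- 442,-214, - 157/3, - 57/2,20,27, 70, 513/7, 131, 227,  369, 551,621, 623, 976 ] 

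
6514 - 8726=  - 2212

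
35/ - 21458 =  - 1 + 21423/21458 = - 0.00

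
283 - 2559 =- 2276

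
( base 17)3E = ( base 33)1W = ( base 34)1V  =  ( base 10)65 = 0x41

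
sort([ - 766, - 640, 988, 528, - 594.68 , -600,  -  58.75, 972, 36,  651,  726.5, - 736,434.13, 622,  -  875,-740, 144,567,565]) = [-875, - 766, - 740,-736,- 640, - 600, - 594.68, - 58.75, 36 , 144, 434.13 , 528, 565, 567, 622, 651, 726.5, 972, 988]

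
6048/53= 6048/53 = 114.11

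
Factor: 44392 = 2^3*31^1 * 179^1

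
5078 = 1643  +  3435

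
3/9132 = 1/3044 = 0.00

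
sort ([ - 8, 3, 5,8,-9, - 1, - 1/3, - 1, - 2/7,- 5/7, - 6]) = [ - 9, - 8 ,  -  6,-1, - 1, - 5/7, - 1/3, - 2/7, 3,  5,8]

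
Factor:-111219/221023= - 393/781=- 3^1*11^(- 1)*71^(-1)*131^1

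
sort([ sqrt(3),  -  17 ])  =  [ - 17 , sqrt( 3) ] 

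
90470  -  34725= 55745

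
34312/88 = 4289/11  =  389.91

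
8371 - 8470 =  - 99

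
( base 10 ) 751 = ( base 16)2EF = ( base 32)nf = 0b1011101111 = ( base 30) p1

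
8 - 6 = 2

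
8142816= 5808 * 1402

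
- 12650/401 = - 32  +  182/401   =  - 31.55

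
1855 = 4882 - 3027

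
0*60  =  0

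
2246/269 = 2246/269= 8.35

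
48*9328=447744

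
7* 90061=630427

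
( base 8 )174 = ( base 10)124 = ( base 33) 3P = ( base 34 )3m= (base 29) 48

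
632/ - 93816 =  - 79/11727 = - 0.01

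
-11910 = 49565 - 61475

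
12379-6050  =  6329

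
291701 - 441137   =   - 149436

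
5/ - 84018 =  - 1  +  84013/84018  =  -0.00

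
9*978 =8802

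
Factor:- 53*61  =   - 3233 = - 53^1 * 61^1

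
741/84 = 8 + 23/28=8.82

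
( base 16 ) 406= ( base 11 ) 857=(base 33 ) V7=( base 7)3001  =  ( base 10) 1030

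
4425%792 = 465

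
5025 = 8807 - 3782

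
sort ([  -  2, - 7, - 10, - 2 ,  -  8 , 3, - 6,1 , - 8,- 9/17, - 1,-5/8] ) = [ - 10,  -  8,-8,-7,-6,-2, - 2,-1,-5/8,-9/17, 1,3] 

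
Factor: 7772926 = 2^1*7^1*555209^1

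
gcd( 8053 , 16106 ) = 8053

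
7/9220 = 7/9220 = 0.00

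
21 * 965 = 20265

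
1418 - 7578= - 6160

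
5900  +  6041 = 11941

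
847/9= 847/9 = 94.11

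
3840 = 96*40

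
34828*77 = 2681756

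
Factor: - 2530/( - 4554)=3^( - 2) * 5^1 = 5/9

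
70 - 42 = 28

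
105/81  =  1 + 8/27 = 1.30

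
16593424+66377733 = 82971157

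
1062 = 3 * 354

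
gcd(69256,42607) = 1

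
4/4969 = 4/4969 = 0.00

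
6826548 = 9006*758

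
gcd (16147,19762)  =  241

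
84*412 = 34608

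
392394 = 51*7694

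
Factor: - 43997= - 43997^1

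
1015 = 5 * 203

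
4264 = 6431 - 2167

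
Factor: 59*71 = 59^1*71^1  =  4189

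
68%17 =0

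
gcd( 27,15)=3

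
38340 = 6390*6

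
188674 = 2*94337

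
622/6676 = 311/3338 = 0.09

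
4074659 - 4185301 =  - 110642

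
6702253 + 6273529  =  12975782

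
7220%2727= 1766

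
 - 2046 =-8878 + 6832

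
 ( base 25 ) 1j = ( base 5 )134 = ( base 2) 101100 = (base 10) 44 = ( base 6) 112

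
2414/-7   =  -345+ 1/7 = -344.86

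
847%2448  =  847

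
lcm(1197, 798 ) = 2394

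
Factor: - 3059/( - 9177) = 1/3 = 3^( - 1) 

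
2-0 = 2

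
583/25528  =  583/25528= 0.02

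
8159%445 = 149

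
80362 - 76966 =3396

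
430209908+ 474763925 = 904973833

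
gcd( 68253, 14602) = 1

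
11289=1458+9831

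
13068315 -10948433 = 2119882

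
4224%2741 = 1483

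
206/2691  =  206/2691 = 0.08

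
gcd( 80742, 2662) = 2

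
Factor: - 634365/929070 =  - 127/186 =- 2^( -1 )*3^ ( - 1)*31^(-1)*127^1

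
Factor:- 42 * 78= - 2^2 * 3^2 * 7^1*13^1  =  - 3276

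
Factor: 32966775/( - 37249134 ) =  - 10988925/12416378 = - 2^ ( - 1 )*3^1*5^2 * 13^( - 1)*146519^1 * 477553^( - 1) 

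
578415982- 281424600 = 296991382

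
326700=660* 495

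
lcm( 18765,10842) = 487890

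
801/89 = 9= 9.00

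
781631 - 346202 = 435429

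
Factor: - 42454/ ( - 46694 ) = 37^ ( - 1)* 631^( - 1 ) *21227^1 = 21227/23347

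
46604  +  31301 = 77905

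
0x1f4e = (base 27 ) AQM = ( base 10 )8014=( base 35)6iy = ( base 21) I3D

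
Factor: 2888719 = 29^1*99611^1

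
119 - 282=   -  163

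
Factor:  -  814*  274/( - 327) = 2^2*3^(  -  1)*11^1*37^1*109^(-1)*137^1 = 223036/327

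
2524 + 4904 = 7428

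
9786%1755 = 1011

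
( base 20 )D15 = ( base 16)1469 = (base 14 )1c93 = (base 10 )5225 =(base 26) 7ip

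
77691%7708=611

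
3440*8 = 27520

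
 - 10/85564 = -1+42777/42782=- 0.00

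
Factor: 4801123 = 17^1 * 109^1 * 2591^1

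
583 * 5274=3074742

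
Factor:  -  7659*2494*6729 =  - 128534303034 = - 2^1*3^3*23^1*29^1*37^1*43^1*2243^1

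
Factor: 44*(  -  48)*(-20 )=42240 = 2^8*3^1*5^1*11^1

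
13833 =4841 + 8992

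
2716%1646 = 1070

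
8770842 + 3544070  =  12314912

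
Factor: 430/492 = 2^( - 1)* 3^( - 1 )*5^1*41^( - 1)*43^1 = 215/246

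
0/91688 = 0=0.00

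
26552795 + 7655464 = 34208259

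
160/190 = 16/19  =  0.84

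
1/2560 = 1/2560  =  0.00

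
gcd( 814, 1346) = 2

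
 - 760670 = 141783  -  902453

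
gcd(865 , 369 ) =1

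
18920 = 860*22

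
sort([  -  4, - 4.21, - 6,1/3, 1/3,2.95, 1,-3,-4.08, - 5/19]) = [ - 6,-4.21  , - 4.08, - 4,-3, - 5/19, 1/3, 1/3,1, 2.95]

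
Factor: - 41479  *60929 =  - 11^1*29^1* 191^1*41479^1 = -2527273991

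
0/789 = 0 = 0.00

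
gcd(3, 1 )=1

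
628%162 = 142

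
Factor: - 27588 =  - 2^2*3^1*11^2*19^1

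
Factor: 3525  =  3^1*5^2*47^1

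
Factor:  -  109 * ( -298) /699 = 32482/699 = 2^1 * 3^( - 1 )*109^1*149^1 * 233^( - 1) 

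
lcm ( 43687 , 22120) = 1747480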